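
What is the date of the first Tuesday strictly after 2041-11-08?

Nov 8, 2041 is a Friday.
From Friday to the next Tuesday is 4 days.
Nov 8, 2041 + 4 = Nov 12, 2041.

November 12, 2041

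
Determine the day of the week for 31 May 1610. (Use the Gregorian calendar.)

Doomsday rule: the anchor day for the 1600s is Tuesday. For year 10: 10÷12 = 0 r 10, and 10÷4 = 2, so 0+10+2 = 12.
Tuesday + 12 ≡ Sunday — that's 1610's doomsday.
In May the doomsday date is May 9.
May 31 is 22 days after May 9; 22 mod 7 = 1, so Sunday + 1 = Monday.

Monday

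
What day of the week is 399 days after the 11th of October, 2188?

First find the weekday of Oct 11, 2188. Doomsday rule: the anchor day for the 2100s is Sunday. For year 88: 88÷12 = 7 r 4, and 4÷4 = 1, so 7+4+1 = 12.
Sunday + 12 ≡ Friday — that's 2188's doomsday.
In October the doomsday date is Oct 10.
Oct 11 is 1 day after Oct 10; 1 mod 7 = 1, so Friday + 1 = Saturday.
399 mod 7 = 0, so 399 days after a Saturday is Saturday + 0 = Saturday.

Saturday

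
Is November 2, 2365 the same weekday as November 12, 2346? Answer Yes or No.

Yes

From Nov 12, 2346 to Nov 2, 2365 is 6930 days.
6930 mod 7 = 0, so they are the same weekday.
(Nov 12, 2346 is a Tuesday; Nov 2, 2365 is a Tuesday.)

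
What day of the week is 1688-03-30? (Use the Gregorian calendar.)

Tuesday

Doomsday rule: the anchor day for the 1600s is Tuesday. For year 88: 88÷12 = 7 r 4, and 4÷4 = 1, so 7+4+1 = 12.
Tuesday + 12 ≡ Sunday — that's 1688's doomsday.
In March the doomsday date is Mar 14.
Mar 30 is 16 days after Mar 14; 16 mod 7 = 2, so Sunday + 2 = Tuesday.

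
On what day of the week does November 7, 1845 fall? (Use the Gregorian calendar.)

Friday

Doomsday rule: the anchor day for the 1800s is Friday. For year 45: 45÷12 = 3 r 9, and 9÷4 = 2, so 3+9+2 = 14.
Friday + 14 ≡ Friday — that's 1845's doomsday.
In November the doomsday date is Nov 7.
Nov 7 is the doomsday itself: Friday.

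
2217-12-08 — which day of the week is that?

January 1, 2217 is a Wednesday.
Jan 1, 2217 → Feb 1, 2217: 31 days (January has 31).
Feb 1, 2217 → Mar 1, 2217: 28 days (February has 28).
Mar 1, 2217 → Apr 1, 2217: 31 days (March has 31).
Apr 1, 2217 → May 1, 2217: 30 days (April has 30).
May 1, 2217 → Jun 1, 2217: 31 days (May has 31).
Jun 1, 2217 → Jul 1, 2217: 30 days (June has 30).
Jul 1, 2217 → Aug 1, 2217: 31 days (July has 31).
Aug 1, 2217 → Sep 1, 2217: 31 days (August has 31).
Sep 1, 2217 → Oct 1, 2217: 30 days (September has 30).
Oct 1, 2217 → Nov 1, 2217: 31 days (October has 31).
Nov 1, 2217 → Dec 1, 2217: 30 days (November has 30).
Dec 1, 2217 → Dec 8, 2217: 7 days.
Total: 341 days.
341 mod 7 = 5, so Wednesday + 5 = Monday.

Monday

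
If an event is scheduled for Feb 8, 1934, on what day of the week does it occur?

Doomsday rule: the anchor day for the 1900s is Wednesday. For year 34: 34÷12 = 2 r 10, and 10÷4 = 2, so 2+10+2 = 14.
Wednesday + 14 ≡ Wednesday — that's 1934's doomsday.
In February the doomsday date is Feb 28 (1934 is not a leap year).
Feb 8 is 20 days before Feb 28; 20 mod 7 = 6, so Wednesday − 6 = Thursday.

Thursday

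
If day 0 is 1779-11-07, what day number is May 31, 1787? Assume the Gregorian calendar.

Nov 7, 1779 → Nov 7, 1780: 366 days (Feb 29, 1780 is in that span).
Nov 7, 1780 → Nov 7, 1781: 365 days.
Nov 7, 1781 → Nov 7, 1782: 365 days.
Nov 7, 1782 → Nov 7, 1783: 365 days.
Nov 7, 1783 → Nov 7, 1784: 366 days (Feb 29, 1784 is in that span).
Nov 7, 1784 → Nov 7, 1785: 365 days.
Nov 7, 1785 → Nov 7, 1786: 365 days.
Nov 7, 1786 → Dec 7, 1786: 30 days (November has 30).
Dec 7, 1786 → Jan 7, 1787: 31 days (December has 31).
Jan 7, 1787 → Feb 7, 1787: 31 days (January has 31).
Feb 7, 1787 → Mar 7, 1787: 28 days (February has 28).
Mar 7, 1787 → Apr 7, 1787: 31 days (March has 31).
Apr 7, 1787 → May 7, 1787: 30 days (April has 30).
May 7, 1787 → May 31, 1787: 24 days.
Total: 2762 days.

2762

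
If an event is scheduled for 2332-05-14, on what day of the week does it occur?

Saturday

Doomsday rule: the anchor day for the 2300s is Wednesday. For year 32: 32÷12 = 2 r 8, and 8÷4 = 2, so 2+8+2 = 12.
Wednesday + 12 ≡ Monday — that's 2332's doomsday.
In May the doomsday date is May 9.
May 14 is 5 days after May 9; 5 mod 7 = 5, so Monday + 5 = Saturday.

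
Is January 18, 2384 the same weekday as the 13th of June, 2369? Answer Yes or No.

From Jun 13, 2369 to Jan 18, 2384 is 5332 days.
5332 mod 7 = 5, so they are different weekdays.
(Jun 13, 2369 is a Friday; Jan 18, 2384 is a Wednesday.)

No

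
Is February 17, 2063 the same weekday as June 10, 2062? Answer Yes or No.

Yes

From Jun 10, 2062 to Feb 17, 2063 is 252 days.
252 mod 7 = 0, so they are the same weekday.
(Jun 10, 2062 is a Saturday; Feb 17, 2063 is a Saturday.)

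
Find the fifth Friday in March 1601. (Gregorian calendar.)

March 30, 1601

March 1, 1601 is a Thursday.
The first Friday is therefore March 2 (1 days later).
The fifth Friday is 2 + 4×7 = March 30.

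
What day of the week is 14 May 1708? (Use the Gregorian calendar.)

Doomsday rule: the anchor day for the 1700s is Sunday. For year 08: 8÷12 = 0 r 8, and 8÷4 = 2, so 0+8+2 = 10.
Sunday + 10 ≡ Wednesday — that's 1708's doomsday.
In May the doomsday date is May 9.
May 14 is 5 days after May 9; 5 mod 7 = 5, so Wednesday + 5 = Monday.

Monday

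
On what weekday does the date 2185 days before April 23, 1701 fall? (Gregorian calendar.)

Apr 23, 1701 is a Saturday.
2185 mod 7 = 1, so 2185 days before a Saturday is Saturday − 1 = Friday.

Friday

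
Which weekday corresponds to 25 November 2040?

Doomsday rule: the anchor day for the 2000s is Tuesday. For year 40: 40÷12 = 3 r 4, and 4÷4 = 1, so 3+4+1 = 8.
Tuesday + 8 ≡ Wednesday — that's 2040's doomsday.
In November the doomsday date is Nov 7.
Nov 25 is 18 days after Nov 7; 18 mod 7 = 4, so Wednesday + 4 = Sunday.

Sunday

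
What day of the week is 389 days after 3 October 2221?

Sunday

First find the weekday of Oct 3, 2221. Doomsday rule: the anchor day for the 2200s is Friday. For year 21: 21÷12 = 1 r 9, and 9÷4 = 2, so 1+9+2 = 12.
Friday + 12 ≡ Wednesday — that's 2221's doomsday.
In October the doomsday date is Oct 10.
Oct 3 is 7 days before Oct 10; 7 mod 7 = 0, so Wednesday − 0 = Wednesday.
389 mod 7 = 4, so 389 days after a Wednesday is Wednesday + 4 = Sunday.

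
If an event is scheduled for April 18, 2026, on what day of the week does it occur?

Saturday

Doomsday rule: the anchor day for the 2000s is Tuesday. For year 26: 26÷12 = 2 r 2, and 2÷4 = 0, so 2+2+0 = 4.
Tuesday + 4 ≡ Saturday — that's 2026's doomsday.
In April the doomsday date is Apr 4.
Apr 18 is 14 days after Apr 4; 14 mod 7 = 0, so Saturday + 0 = Saturday.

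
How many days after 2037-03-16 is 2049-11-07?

Mar 16, 2037 → Mar 16, 2038: 365 days.
Mar 16, 2038 → Mar 16, 2039: 365 days.
Mar 16, 2039 → Mar 16, 2040: 366 days (Feb 29, 2040 is in that span).
Mar 16, 2040 → Mar 16, 2041: 365 days.
Mar 16, 2041 → Mar 16, 2042: 365 days.
Mar 16, 2042 → Mar 16, 2043: 365 days.
Mar 16, 2043 → Mar 16, 2044: 366 days (Feb 29, 2044 is in that span).
Mar 16, 2044 → Mar 16, 2045: 365 days.
Mar 16, 2045 → Mar 16, 2046: 365 days.
Mar 16, 2046 → Mar 16, 2047: 365 days.
Mar 16, 2047 → Mar 16, 2048: 366 days (Feb 29, 2048 is in that span).
Mar 16, 2048 → Mar 16, 2049: 365 days.
Mar 16, 2049 → Apr 16, 2049: 31 days (March has 31).
Apr 16, 2049 → May 16, 2049: 30 days (April has 30).
May 16, 2049 → Jun 16, 2049: 31 days (May has 31).
Jun 16, 2049 → Jul 16, 2049: 30 days (June has 30).
Jul 16, 2049 → Aug 16, 2049: 31 days (July has 31).
Aug 16, 2049 → Sep 16, 2049: 31 days (August has 31).
Sep 16, 2049 → Oct 16, 2049: 30 days (September has 30).
Oct 16, 2049 → Nov 7, 2049: 22 days.
Total: 4619 days.

4619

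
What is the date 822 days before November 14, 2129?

−365 (one year) → Nov 14, 2128 (457 left).
−366 (one year; includes Feb 29, 2128) → Nov 14, 2127 (91 left).
−14 → Oct 31, 2127 (end of Oct, 31 days; 77 left).
−31 → Sep 30, 2127 (end of Sep, 30 days; 46 left).
−30 → Aug 31, 2127 (end of Aug, 31 days; 16 left).
−16 → Aug 15, 2127.

August 15, 2127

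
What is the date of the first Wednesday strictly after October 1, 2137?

Oct 1, 2137 is a Tuesday.
From Tuesday to the next Wednesday is 1 day.
Oct 1, 2137 + 1 = Oct 2, 2137.

October 2, 2137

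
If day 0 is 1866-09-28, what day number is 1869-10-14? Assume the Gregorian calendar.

1112

Sep 28, 1866 → Sep 28, 1867: 365 days.
Sep 28, 1867 → Sep 28, 1868: 366 days (Feb 29, 1868 is in that span).
Sep 28, 1868 → Oct 28, 1868: 30 days (September has 30).
Oct 28, 1868 → Nov 28, 1868: 31 days (October has 31).
Nov 28, 1868 → Dec 28, 1868: 30 days (November has 30).
Dec 28, 1868 → Jan 28, 1869: 31 days (December has 31).
Jan 28, 1869 → Feb 28, 1869: 31 days (January has 31).
Feb 28, 1869 → Mar 28, 1869: 28 days (February has 28).
Mar 28, 1869 → Apr 28, 1869: 31 days (March has 31).
Apr 28, 1869 → May 28, 1869: 30 days (April has 30).
May 28, 1869 → Jun 28, 1869: 31 days (May has 31).
Jun 28, 1869 → Jul 28, 1869: 30 days (June has 30).
Jul 28, 1869 → Aug 28, 1869: 31 days (July has 31).
Aug 28, 1869 → Sep 28, 1869: 31 days (August has 31).
Sep 28, 1869 → Oct 14, 1869: 16 days.
Total: 1112 days.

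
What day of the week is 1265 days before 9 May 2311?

May 9, 2311 is a Tuesday.
1265 mod 7 = 5, so 1265 days before a Tuesday is Tuesday − 5 = Thursday.

Thursday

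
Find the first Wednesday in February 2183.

February 5, 2183

February 1, 2183 is a Saturday.
The first Wednesday is therefore February 5 (4 days later).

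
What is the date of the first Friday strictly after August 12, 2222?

August 16, 2222

Aug 12, 2222 is a Monday.
From Monday to the next Friday is 4 days.
Aug 12, 2222 + 4 = Aug 16, 2222.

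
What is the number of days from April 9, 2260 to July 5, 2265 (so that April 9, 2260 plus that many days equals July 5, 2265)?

1913

Apr 9, 2260 → Apr 9, 2261: 365 days.
Apr 9, 2261 → Apr 9, 2262: 365 days.
Apr 9, 2262 → Apr 9, 2263: 365 days.
Apr 9, 2263 → Apr 9, 2264: 366 days (Feb 29, 2264 is in that span).
Apr 9, 2264 → Apr 9, 2265: 365 days.
Apr 9, 2265 → May 9, 2265: 30 days (April has 30).
May 9, 2265 → Jun 9, 2265: 31 days (May has 31).
Jun 9, 2265 → Jul 5, 2265: 26 days.
Total: 1913 days.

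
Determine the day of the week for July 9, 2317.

Doomsday rule: the anchor day for the 2300s is Wednesday. For year 17: 17÷12 = 1 r 5, and 5÷4 = 1, so 1+5+1 = 7.
Wednesday + 7 ≡ Wednesday — that's 2317's doomsday.
In July the doomsday date is Jul 11.
Jul 9 is 2 days before Jul 11; 2 mod 7 = 2, so Wednesday − 2 = Monday.

Monday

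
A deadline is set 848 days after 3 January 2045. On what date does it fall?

+365 (one year) → Jan 3, 2046 (483 left).
+365 (one year) → Jan 3, 2047 (118 left).
Jan has 31 days: +29 → Feb 1, 2047 (89 left).
Feb has 28 days: +28 → Mar 1, 2047 (61 left).
Mar has 31 days: +31 → Apr 1, 2047 (30 left).
Apr has 30 days: +30 → May 1, 2047 (0 left).

May 1, 2047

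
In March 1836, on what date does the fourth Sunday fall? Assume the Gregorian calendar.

March 1, 1836 is a Tuesday.
The first Sunday is therefore March 6 (5 days later).
The fourth Sunday is 6 + 3×7 = March 27.

March 27, 1836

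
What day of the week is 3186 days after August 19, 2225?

First find the weekday of Aug 19, 2225. Doomsday rule: the anchor day for the 2200s is Friday. For year 25: 25÷12 = 2 r 1, and 1÷4 = 0, so 2+1+0 = 3.
Friday + 3 ≡ Monday — that's 2225's doomsday.
In August the doomsday date is Aug 8.
Aug 19 is 11 days after Aug 8; 11 mod 7 = 4, so Monday + 4 = Friday.
3186 mod 7 = 1, so 3186 days after a Friday is Friday + 1 = Saturday.

Saturday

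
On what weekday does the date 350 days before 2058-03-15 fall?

First find the weekday of Mar 15, 2058. Doomsday rule: the anchor day for the 2000s is Tuesday. For year 58: 58÷12 = 4 r 10, and 10÷4 = 2, so 4+10+2 = 16.
Tuesday + 16 ≡ Thursday — that's 2058's doomsday.
In March the doomsday date is Mar 14.
Mar 15 is 1 day after Mar 14; 1 mod 7 = 1, so Thursday + 1 = Friday.
350 mod 7 = 0, so 350 days before a Friday is Friday − 0 = Friday.

Friday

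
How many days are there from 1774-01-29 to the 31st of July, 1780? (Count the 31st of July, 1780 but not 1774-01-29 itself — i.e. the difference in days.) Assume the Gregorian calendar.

Jan 29, 1774 → Jan 29, 1775: 365 days.
Jan 29, 1775 → Jan 29, 1776: 365 days.
Jan 29, 1776 → Jan 29, 1777: 366 days (Feb 29, 1776 is in that span).
Jan 29, 1777 → Jan 29, 1778: 365 days.
Jan 29, 1778 → Jan 29, 1779: 365 days.
Jan 29, 1779 → Jan 29, 1780: 365 days.
Jan 29, 1780 → Feb 29, 1780: 31 days (January has 31).
Feb 29, 1780 → Mar 29, 1780: 29 days (February has 29).
Mar 29, 1780 → Apr 29, 1780: 31 days (March has 31).
Apr 29, 1780 → May 29, 1780: 30 days (April has 30).
May 29, 1780 → Jun 29, 1780: 31 days (May has 31).
Jun 29, 1780 → Jul 29, 1780: 30 days (June has 30).
Jul 29, 1780 → Jul 31, 1780: 2 days.
Total: 2375 days.

2375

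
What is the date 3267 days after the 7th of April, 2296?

March 19, 2305

+365 (one year) → Apr 7, 2297 (2902 left).
+365 (one year) → Apr 7, 2298 (2537 left).
+365 (one year) → Apr 7, 2299 (2172 left).
+365 (one year) → Apr 7, 2300 (1807 left).
+365 (one year) → Apr 7, 2301 (1442 left).
+365 (one year) → Apr 7, 2302 (1077 left).
+365 (one year) → Apr 7, 2303 (712 left).
+366 (one year; includes Feb 29, 2304) → Apr 7, 2304 (346 left).
Apr has 30 days: +24 → May 1, 2304 (322 left).
May has 31 days: +31 → Jun 1, 2304 (291 left).
Jun has 30 days: +30 → Jul 1, 2304 (261 left).
Jul has 31 days: +31 → Aug 1, 2304 (230 left).
Aug has 31 days: +31 → Sep 1, 2304 (199 left).
Sep has 30 days: +30 → Oct 1, 2304 (169 left).
Oct has 31 days: +31 → Nov 1, 2304 (138 left).
Nov has 30 days: +30 → Dec 1, 2304 (108 left).
Dec has 31 days: +31 → Jan 1, 2305 (77 left).
Jan has 31 days: +31 → Feb 1, 2305 (46 left).
Feb has 28 days: +28 → Mar 1, 2305 (18 left).
+18 → Mar 19, 2305.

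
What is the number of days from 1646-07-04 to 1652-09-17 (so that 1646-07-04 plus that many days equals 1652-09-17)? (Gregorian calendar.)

Jul 4, 1646 → Jul 4, 1647: 365 days.
Jul 4, 1647 → Jul 4, 1648: 366 days (Feb 29, 1648 is in that span).
Jul 4, 1648 → Jul 4, 1649: 365 days.
Jul 4, 1649 → Jul 4, 1650: 365 days.
Jul 4, 1650 → Jul 4, 1651: 365 days.
Jul 4, 1651 → Jul 4, 1652: 366 days (Feb 29, 1652 is in that span).
Jul 4, 1652 → Aug 4, 1652: 31 days (July has 31).
Aug 4, 1652 → Sep 4, 1652: 31 days (August has 31).
Sep 4, 1652 → Sep 17, 1652: 13 days.
Total: 2267 days.

2267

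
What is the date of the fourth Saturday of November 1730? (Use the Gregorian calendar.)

November 25, 1730

November 1, 1730 is a Wednesday.
The first Saturday is therefore November 4 (3 days later).
The fourth Saturday is 4 + 3×7 = November 25.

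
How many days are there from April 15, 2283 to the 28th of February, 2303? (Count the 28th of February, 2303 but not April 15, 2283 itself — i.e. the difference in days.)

7258

Apr 15, 2283 → Apr 15, 2284: 366 days (Feb 29, 2284 is in that span).
Apr 15, 2284 → Apr 15, 2285: 365 days.
Apr 15, 2285 → Apr 15, 2286: 365 days.
Apr 15, 2286 → Apr 15, 2287: 365 days.
Apr 15, 2287 → Apr 15, 2288: 366 days (Feb 29, 2288 is in that span).
Apr 15, 2288 → Apr 15, 2289: 365 days.
Apr 15, 2289 → Apr 15, 2290: 365 days.
Apr 15, 2290 → Apr 15, 2291: 365 days.
Apr 15, 2291 → Apr 15, 2292: 366 days (Feb 29, 2292 is in that span).
Apr 15, 2292 → Apr 15, 2293: 365 days.
Apr 15, 2293 → Apr 15, 2294: 365 days.
Apr 15, 2294 → Apr 15, 2295: 365 days.
Apr 15, 2295 → Apr 15, 2296: 366 days (Feb 29, 2296 is in that span).
Apr 15, 2296 → Apr 15, 2297: 365 days.
Apr 15, 2297 → Apr 15, 2298: 365 days.
Apr 15, 2298 → Apr 15, 2299: 365 days.
Apr 15, 2299 → Apr 15, 2300: 365 days.
Apr 15, 2300 → Apr 15, 2301: 365 days.
Apr 15, 2301 → Apr 15, 2302: 365 days.
Apr 15, 2302 → May 15, 2302: 30 days (April has 30).
May 15, 2302 → Jun 15, 2302: 31 days (May has 31).
Jun 15, 2302 → Jul 15, 2302: 30 days (June has 30).
Jul 15, 2302 → Aug 15, 2302: 31 days (July has 31).
Aug 15, 2302 → Sep 15, 2302: 31 days (August has 31).
Sep 15, 2302 → Oct 15, 2302: 30 days (September has 30).
Oct 15, 2302 → Nov 15, 2302: 31 days (October has 31).
Nov 15, 2302 → Dec 15, 2302: 30 days (November has 30).
Dec 15, 2302 → Jan 15, 2303: 31 days (December has 31).
Jan 15, 2303 → Feb 15, 2303: 31 days (January has 31).
Feb 15, 2303 → Feb 28, 2303: 13 days.
Total: 7258 days.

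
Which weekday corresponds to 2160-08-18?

Monday

Doomsday rule: the anchor day for the 2100s is Sunday. For year 60: 60÷12 = 5 r 0, and 0÷4 = 0, so 5+0+0 = 5.
Sunday + 5 ≡ Friday — that's 2160's doomsday.
In August the doomsday date is Aug 8.
Aug 18 is 10 days after Aug 8; 10 mod 7 = 3, so Friday + 3 = Monday.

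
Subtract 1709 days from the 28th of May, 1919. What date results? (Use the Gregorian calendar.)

September 22, 1914

−365 (one year) → May 28, 1918 (1344 left).
−365 (one year) → May 28, 1917 (979 left).
−365 (one year) → May 28, 1916 (614 left).
−366 (one year; includes Feb 29, 1916) → May 28, 1915 (248 left).
−28 → Apr 30, 1915 (end of Apr, 30 days; 220 left).
−30 → Mar 31, 1915 (end of Mar, 31 days; 190 left).
−31 → Feb 28, 1915 (end of Feb, 28 days; 159 left).
−28 → Jan 31, 1915 (end of Jan, 31 days; 131 left).
−31 → Dec 31, 1914 (end of Dec, 31 days; 100 left).
−31 → Nov 30, 1914 (end of Nov, 30 days; 69 left).
−30 → Oct 31, 1914 (end of Oct, 31 days; 39 left).
−31 → Sep 30, 1914 (end of Sep, 30 days; 8 left).
−8 → Sep 22, 1914.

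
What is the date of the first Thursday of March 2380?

March 6, 2380

March 1, 2380 is a Saturday.
The first Thursday is therefore March 6 (5 days later).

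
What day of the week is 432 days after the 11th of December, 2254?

Saturday

First find the weekday of Dec 11, 2254. Doomsday rule: the anchor day for the 2200s is Friday. For year 54: 54÷12 = 4 r 6, and 6÷4 = 1, so 4+6+1 = 11.
Friday + 11 ≡ Tuesday — that's 2254's doomsday.
In December the doomsday date is Dec 12.
Dec 11 is 1 day before Dec 12; 1 mod 7 = 1, so Tuesday − 1 = Monday.
432 mod 7 = 5, so 432 days after a Monday is Monday + 5 = Saturday.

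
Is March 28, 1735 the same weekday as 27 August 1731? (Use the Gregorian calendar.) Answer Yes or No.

Yes

From Aug 27, 1731 to Mar 28, 1735 is 1309 days.
1309 mod 7 = 0, so they are the same weekday.
(Aug 27, 1731 is a Monday; Mar 28, 1735 is a Monday.)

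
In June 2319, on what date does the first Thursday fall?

June 5, 2319

June 1, 2319 is a Sunday.
The first Thursday is therefore June 5 (4 days later).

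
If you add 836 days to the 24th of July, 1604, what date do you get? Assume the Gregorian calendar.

November 7, 1606

+365 (one year) → Jul 24, 1605 (471 left).
+365 (one year) → Jul 24, 1606 (106 left).
Jul has 31 days: +8 → Aug 1, 1606 (98 left).
Aug has 31 days: +31 → Sep 1, 1606 (67 left).
Sep has 30 days: +30 → Oct 1, 1606 (37 left).
Oct has 31 days: +31 → Nov 1, 1606 (6 left).
+6 → Nov 7, 1606.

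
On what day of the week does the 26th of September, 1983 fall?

Monday

Doomsday rule: the anchor day for the 1900s is Wednesday. For year 83: 83÷12 = 6 r 11, and 11÷4 = 2, so 6+11+2 = 19.
Wednesday + 19 ≡ Monday — that's 1983's doomsday.
In September the doomsday date is Sep 5.
Sep 26 is 21 days after Sep 5; 21 mod 7 = 0, so Monday + 0 = Monday.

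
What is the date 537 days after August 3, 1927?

+366 (one year; includes Feb 29, 1928) → Aug 3, 1928 (171 left).
Aug has 31 days: +29 → Sep 1, 1928 (142 left).
Sep has 30 days: +30 → Oct 1, 1928 (112 left).
Oct has 31 days: +31 → Nov 1, 1928 (81 left).
Nov has 30 days: +30 → Dec 1, 1928 (51 left).
Dec has 31 days: +31 → Jan 1, 1929 (20 left).
+20 → Jan 21, 1929.

January 21, 1929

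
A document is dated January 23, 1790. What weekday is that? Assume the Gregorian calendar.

Doomsday rule: the anchor day for the 1700s is Sunday. For year 90: 90÷12 = 7 r 6, and 6÷4 = 1, so 7+6+1 = 14.
Sunday + 14 ≡ Sunday — that's 1790's doomsday.
In January the doomsday date is Jan 3 (1790 is not a leap year).
Jan 23 is 20 days after Jan 3; 20 mod 7 = 6, so Sunday + 6 = Saturday.

Saturday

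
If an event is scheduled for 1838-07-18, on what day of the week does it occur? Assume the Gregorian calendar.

Wednesday

Doomsday rule: the anchor day for the 1800s is Friday. For year 38: 38÷12 = 3 r 2, and 2÷4 = 0, so 3+2+0 = 5.
Friday + 5 ≡ Wednesday — that's 1838's doomsday.
In July the doomsday date is Jul 11.
Jul 18 is 7 days after Jul 11; 7 mod 7 = 0, so Wednesday + 0 = Wednesday.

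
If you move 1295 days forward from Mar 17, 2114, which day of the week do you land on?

Saturday

Mar 17, 2114 is a Saturday.
1295 mod 7 = 0, so 1295 days after a Saturday is Saturday + 0 = Saturday.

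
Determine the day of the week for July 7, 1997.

January 1, 1997 is a Wednesday.
Jan 1, 1997 → Feb 1, 1997: 31 days (January has 31).
Feb 1, 1997 → Mar 1, 1997: 28 days (February has 28).
Mar 1, 1997 → Apr 1, 1997: 31 days (March has 31).
Apr 1, 1997 → May 1, 1997: 30 days (April has 30).
May 1, 1997 → Jun 1, 1997: 31 days (May has 31).
Jun 1, 1997 → Jul 1, 1997: 30 days (June has 30).
Jul 1, 1997 → Jul 7, 1997: 6 days.
Total: 187 days.
187 mod 7 = 5, so Wednesday + 5 = Monday.

Monday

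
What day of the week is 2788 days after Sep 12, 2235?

Sep 12, 2235 is a Saturday.
2788 mod 7 = 2, so 2788 days after a Saturday is Saturday + 2 = Monday.

Monday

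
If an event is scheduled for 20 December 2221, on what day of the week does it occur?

Thursday

Doomsday rule: the anchor day for the 2200s is Friday. For year 21: 21÷12 = 1 r 9, and 9÷4 = 2, so 1+9+2 = 12.
Friday + 12 ≡ Wednesday — that's 2221's doomsday.
In December the doomsday date is Dec 12.
Dec 20 is 8 days after Dec 12; 8 mod 7 = 1, so Wednesday + 1 = Thursday.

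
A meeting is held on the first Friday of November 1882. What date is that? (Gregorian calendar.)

November 3, 1882

November 1, 1882 is a Wednesday.
The first Friday is therefore November 3 (2 days later).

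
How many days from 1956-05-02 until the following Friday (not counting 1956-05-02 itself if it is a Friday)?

2

May 2, 1956 is a Wednesday.
From Wednesday to the next Friday is 2 days.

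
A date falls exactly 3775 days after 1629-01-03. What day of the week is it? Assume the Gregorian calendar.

First find the weekday of Jan 3, 1629. Doomsday rule: the anchor day for the 1600s is Tuesday. For year 29: 29÷12 = 2 r 5, and 5÷4 = 1, so 2+5+1 = 8.
Tuesday + 8 ≡ Wednesday — that's 1629's doomsday.
In January the doomsday date is Jan 3 (1629 is not a leap year).
Jan 3 is the doomsday itself: Wednesday.
3775 mod 7 = 2, so 3775 days after a Wednesday is Wednesday + 2 = Friday.

Friday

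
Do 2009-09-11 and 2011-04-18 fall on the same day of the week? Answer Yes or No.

No

From Sep 11, 2009 to Apr 18, 2011 is 584 days.
584 mod 7 = 3, so they are different weekdays.
(Sep 11, 2009 is a Friday; Apr 18, 2011 is a Monday.)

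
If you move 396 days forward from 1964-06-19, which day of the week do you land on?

Jun 19, 1964 is a Friday.
396 mod 7 = 4, so 396 days after a Friday is Friday + 4 = Tuesday.

Tuesday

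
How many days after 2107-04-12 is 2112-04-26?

Apr 12, 2107 → Apr 12, 2108: 366 days (Feb 29, 2108 is in that span).
Apr 12, 2108 → Apr 12, 2109: 365 days.
Apr 12, 2109 → Apr 12, 2110: 365 days.
Apr 12, 2110 → Apr 12, 2111: 365 days.
Apr 12, 2111 → May 12, 2111: 30 days (April has 30).
May 12, 2111 → Jun 12, 2111: 31 days (May has 31).
Jun 12, 2111 → Jul 12, 2111: 30 days (June has 30).
Jul 12, 2111 → Aug 12, 2111: 31 days (July has 31).
Aug 12, 2111 → Sep 12, 2111: 31 days (August has 31).
Sep 12, 2111 → Oct 12, 2111: 30 days (September has 30).
Oct 12, 2111 → Nov 12, 2111: 31 days (October has 31).
Nov 12, 2111 → Dec 12, 2111: 30 days (November has 30).
Dec 12, 2111 → Jan 12, 2112: 31 days (December has 31).
Jan 12, 2112 → Feb 12, 2112: 31 days (January has 31).
Feb 12, 2112 → Mar 12, 2112: 29 days (February has 29).
Mar 12, 2112 → Apr 12, 2112: 31 days (March has 31).
Apr 12, 2112 → Apr 26, 2112: 14 days.
Total: 1841 days.

1841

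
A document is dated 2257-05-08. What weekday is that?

Friday

Doomsday rule: the anchor day for the 2200s is Friday. For year 57: 57÷12 = 4 r 9, and 9÷4 = 2, so 4+9+2 = 15.
Friday + 15 ≡ Saturday — that's 2257's doomsday.
In May the doomsday date is May 9.
May 8 is 1 day before May 9; 1 mod 7 = 1, so Saturday − 1 = Friday.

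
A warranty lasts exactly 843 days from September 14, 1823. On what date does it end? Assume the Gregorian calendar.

January 4, 1826

+366 (one year; includes Feb 29, 1824) → Sep 14, 1824 (477 left).
+365 (one year) → Sep 14, 1825 (112 left).
Sep has 30 days: +17 → Oct 1, 1825 (95 left).
Oct has 31 days: +31 → Nov 1, 1825 (64 left).
Nov has 30 days: +30 → Dec 1, 1825 (34 left).
Dec has 31 days: +31 → Jan 1, 1826 (3 left).
+3 → Jan 4, 1826.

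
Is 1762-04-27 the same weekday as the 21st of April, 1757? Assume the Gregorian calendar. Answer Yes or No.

From Apr 21, 1757 to Apr 27, 1762 is 1832 days.
1832 mod 7 = 5, so they are different weekdays.
(Apr 21, 1757 is a Thursday; Apr 27, 1762 is a Tuesday.)

No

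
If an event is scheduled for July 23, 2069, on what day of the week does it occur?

January 1, 2069 is a Tuesday.
Jan 1, 2069 → Feb 1, 2069: 31 days (January has 31).
Feb 1, 2069 → Mar 1, 2069: 28 days (February has 28).
Mar 1, 2069 → Apr 1, 2069: 31 days (March has 31).
Apr 1, 2069 → May 1, 2069: 30 days (April has 30).
May 1, 2069 → Jun 1, 2069: 31 days (May has 31).
Jun 1, 2069 → Jul 1, 2069: 30 days (June has 30).
Jul 1, 2069 → Jul 23, 2069: 22 days.
Total: 203 days.
203 mod 7 = 0, so Tuesday + 0 = Tuesday.

Tuesday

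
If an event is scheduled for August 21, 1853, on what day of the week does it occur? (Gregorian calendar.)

January 1, 1853 is a Saturday.
Jan 1, 1853 → Feb 1, 1853: 31 days (January has 31).
Feb 1, 1853 → Mar 1, 1853: 28 days (February has 28).
Mar 1, 1853 → Apr 1, 1853: 31 days (March has 31).
Apr 1, 1853 → May 1, 1853: 30 days (April has 30).
May 1, 1853 → Jun 1, 1853: 31 days (May has 31).
Jun 1, 1853 → Jul 1, 1853: 30 days (June has 30).
Jul 1, 1853 → Aug 1, 1853: 31 days (July has 31).
Aug 1, 1853 → Aug 21, 1853: 20 days.
Total: 232 days.
232 mod 7 = 1, so Saturday + 1 = Sunday.

Sunday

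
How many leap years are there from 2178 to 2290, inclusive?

27

Multiples of 4 in [2178,2290]: 28.
Of those, multiples of 100: 1 (not leap unless ÷400).
Multiples of 400: 0.
Leap years = 28 − 1 + 0 = 27.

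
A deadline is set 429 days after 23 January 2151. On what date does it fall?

+365 (one year) → Jan 23, 2152 (64 left).
Jan has 31 days: +9 → Feb 1, 2152 (55 left).
Feb has 29 days: +29 → Mar 1, 2152 (26 left).
+26 → Mar 27, 2152.

March 27, 2152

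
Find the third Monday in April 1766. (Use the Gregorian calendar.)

April 21, 1766

April 1, 1766 is a Tuesday.
The first Monday is therefore April 7 (6 days later).
The third Monday is 7 + 2×7 = April 21.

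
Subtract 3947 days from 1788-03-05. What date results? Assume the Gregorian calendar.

−366 (one year; includes Feb 29, 1788) → Mar 5, 1787 (3581 left).
−365 (one year) → Mar 5, 1786 (3216 left).
−365 (one year) → Mar 5, 1785 (2851 left).
−365 (one year) → Mar 5, 1784 (2486 left).
−366 (one year; includes Feb 29, 1784) → Mar 5, 1783 (2120 left).
−365 (one year) → Mar 5, 1782 (1755 left).
−365 (one year) → Mar 5, 1781 (1390 left).
−365 (one year) → Mar 5, 1780 (1025 left).
−366 (one year; includes Feb 29, 1780) → Mar 5, 1779 (659 left).
−365 (one year) → Mar 5, 1778 (294 left).
−5 → Feb 28, 1778 (end of Feb, 28 days; 289 left).
−28 → Jan 31, 1778 (end of Jan, 31 days; 261 left).
−31 → Dec 31, 1777 (end of Dec, 31 days; 230 left).
−31 → Nov 30, 1777 (end of Nov, 30 days; 199 left).
−30 → Oct 31, 1777 (end of Oct, 31 days; 169 left).
−31 → Sep 30, 1777 (end of Sep, 30 days; 138 left).
−30 → Aug 31, 1777 (end of Aug, 31 days; 108 left).
−31 → Jul 31, 1777 (end of Jul, 31 days; 77 left).
−31 → Jun 30, 1777 (end of Jun, 30 days; 46 left).
−30 → May 31, 1777 (end of May, 31 days; 16 left).
−16 → May 15, 1777.

May 15, 1777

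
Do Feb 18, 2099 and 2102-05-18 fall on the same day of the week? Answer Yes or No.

No

From Feb 18, 2099 to May 18, 2102 is 1184 days.
1184 mod 7 = 1, so they are different weekdays.
(Feb 18, 2099 is a Wednesday; May 18, 2102 is a Thursday.)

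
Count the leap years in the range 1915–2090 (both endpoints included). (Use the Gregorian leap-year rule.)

Multiples of 4 in [1915,2090]: 44.
Of those, multiples of 100: 1 (not leap unless ÷400).
Multiples of 400: 1.
Leap years = 44 − 1 + 1 = 44.

44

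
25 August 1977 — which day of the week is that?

Doomsday rule: the anchor day for the 1900s is Wednesday. For year 77: 77÷12 = 6 r 5, and 5÷4 = 1, so 6+5+1 = 12.
Wednesday + 12 ≡ Monday — that's 1977's doomsday.
In August the doomsday date is Aug 8.
Aug 25 is 17 days after Aug 8; 17 mod 7 = 3, so Monday + 3 = Thursday.

Thursday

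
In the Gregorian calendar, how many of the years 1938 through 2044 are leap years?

27

Multiples of 4 in [1938,2044]: 27.
Of those, multiples of 100: 1 (not leap unless ÷400).
Multiples of 400: 1.
Leap years = 27 − 1 + 1 = 27.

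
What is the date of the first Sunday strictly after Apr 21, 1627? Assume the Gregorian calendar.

April 25, 1627

Apr 21, 1627 is a Wednesday.
From Wednesday to the next Sunday is 4 days.
Apr 21, 1627 + 4 = Apr 25, 1627.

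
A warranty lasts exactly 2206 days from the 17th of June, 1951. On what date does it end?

July 1, 1957

+366 (one year; includes Feb 29, 1952) → Jun 17, 1952 (1840 left).
+365 (one year) → Jun 17, 1953 (1475 left).
+365 (one year) → Jun 17, 1954 (1110 left).
+365 (one year) → Jun 17, 1955 (745 left).
+366 (one year; includes Feb 29, 1956) → Jun 17, 1956 (379 left).
Jun has 30 days: +14 → Jul 1, 1956 (365 left).
Jul has 31 days: +31 → Aug 1, 1956 (334 left).
Aug has 31 days: +31 → Sep 1, 1956 (303 left).
Sep has 30 days: +30 → Oct 1, 1956 (273 left).
Oct has 31 days: +31 → Nov 1, 1956 (242 left).
Nov has 30 days: +30 → Dec 1, 1956 (212 left).
Dec has 31 days: +31 → Jan 1, 1957 (181 left).
Jan has 31 days: +31 → Feb 1, 1957 (150 left).
Feb has 28 days: +28 → Mar 1, 1957 (122 left).
Mar has 31 days: +31 → Apr 1, 1957 (91 left).
Apr has 30 days: +30 → May 1, 1957 (61 left).
May has 31 days: +31 → Jun 1, 1957 (30 left).
Jun has 30 days: +30 → Jul 1, 1957 (0 left).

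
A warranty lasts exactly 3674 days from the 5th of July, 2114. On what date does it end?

July 26, 2124

+365 (one year) → Jul 5, 2115 (3309 left).
+366 (one year; includes Feb 29, 2116) → Jul 5, 2116 (2943 left).
+365 (one year) → Jul 5, 2117 (2578 left).
+365 (one year) → Jul 5, 2118 (2213 left).
+365 (one year) → Jul 5, 2119 (1848 left).
+366 (one year; includes Feb 29, 2120) → Jul 5, 2120 (1482 left).
+365 (one year) → Jul 5, 2121 (1117 left).
+365 (one year) → Jul 5, 2122 (752 left).
+365 (one year) → Jul 5, 2123 (387 left).
Jul has 31 days: +27 → Aug 1, 2123 (360 left).
Aug has 31 days: +31 → Sep 1, 2123 (329 left).
Sep has 30 days: +30 → Oct 1, 2123 (299 left).
Oct has 31 days: +31 → Nov 1, 2123 (268 left).
Nov has 30 days: +30 → Dec 1, 2123 (238 left).
Dec has 31 days: +31 → Jan 1, 2124 (207 left).
Jan has 31 days: +31 → Feb 1, 2124 (176 left).
Feb has 29 days: +29 → Mar 1, 2124 (147 left).
Mar has 31 days: +31 → Apr 1, 2124 (116 left).
Apr has 30 days: +30 → May 1, 2124 (86 left).
May has 31 days: +31 → Jun 1, 2124 (55 left).
Jun has 30 days: +30 → Jul 1, 2124 (25 left).
+25 → Jul 26, 2124.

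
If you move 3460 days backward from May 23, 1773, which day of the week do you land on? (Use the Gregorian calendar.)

May 23, 1773 is a Sunday.
3460 mod 7 = 2, so 3460 days before a Sunday is Sunday − 2 = Friday.

Friday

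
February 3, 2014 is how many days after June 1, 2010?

1343

Jun 1, 2010 → Jun 1, 2011: 365 days.
Jun 1, 2011 → Jun 1, 2012: 366 days (Feb 29, 2012 is in that span).
Jun 1, 2012 → Jun 1, 2013: 365 days.
Jun 1, 2013 → Jul 1, 2013: 30 days (June has 30).
Jul 1, 2013 → Aug 1, 2013: 31 days (July has 31).
Aug 1, 2013 → Sep 1, 2013: 31 days (August has 31).
Sep 1, 2013 → Oct 1, 2013: 30 days (September has 30).
Oct 1, 2013 → Nov 1, 2013: 31 days (October has 31).
Nov 1, 2013 → Dec 1, 2013: 30 days (November has 30).
Dec 1, 2013 → Jan 1, 2014: 31 days (December has 31).
Jan 1, 2014 → Feb 1, 2014: 31 days (January has 31).
Feb 1, 2014 → Feb 3, 2014: 2 days.
Total: 1343 days.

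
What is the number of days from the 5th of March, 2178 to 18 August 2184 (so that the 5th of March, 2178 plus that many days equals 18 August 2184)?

2358

Mar 5, 2178 → Mar 5, 2179: 365 days.
Mar 5, 2179 → Mar 5, 2180: 366 days (Feb 29, 2180 is in that span).
Mar 5, 2180 → Mar 5, 2181: 365 days.
Mar 5, 2181 → Mar 5, 2182: 365 days.
Mar 5, 2182 → Mar 5, 2183: 365 days.
Mar 5, 2183 → Mar 5, 2184: 366 days (Feb 29, 2184 is in that span).
Mar 5, 2184 → Apr 5, 2184: 31 days (March has 31).
Apr 5, 2184 → May 5, 2184: 30 days (April has 30).
May 5, 2184 → Jun 5, 2184: 31 days (May has 31).
Jun 5, 2184 → Jul 5, 2184: 30 days (June has 30).
Jul 5, 2184 → Aug 5, 2184: 31 days (July has 31).
Aug 5, 2184 → Aug 18, 2184: 13 days.
Total: 2358 days.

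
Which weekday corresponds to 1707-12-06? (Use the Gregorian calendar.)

Tuesday

Doomsday rule: the anchor day for the 1700s is Sunday. For year 07: 7÷12 = 0 r 7, and 7÷4 = 1, so 0+7+1 = 8.
Sunday + 8 ≡ Monday — that's 1707's doomsday.
In December the doomsday date is Dec 12.
Dec 6 is 6 days before Dec 12; 6 mod 7 = 6, so Monday − 6 = Tuesday.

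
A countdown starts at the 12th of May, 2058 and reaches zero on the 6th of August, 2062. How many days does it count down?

May 12, 2058 → May 12, 2059: 365 days.
May 12, 2059 → May 12, 2060: 366 days (Feb 29, 2060 is in that span).
May 12, 2060 → May 12, 2061: 365 days.
May 12, 2061 → May 12, 2062: 365 days.
May 12, 2062 → Jun 12, 2062: 31 days (May has 31).
Jun 12, 2062 → Jul 12, 2062: 30 days (June has 30).
Jul 12, 2062 → Aug 6, 2062: 25 days.
Total: 1547 days.

1547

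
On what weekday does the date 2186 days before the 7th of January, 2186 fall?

Thursday

Jan 7, 2186 is a Saturday.
2186 mod 7 = 2, so 2186 days before a Saturday is Saturday − 2 = Thursday.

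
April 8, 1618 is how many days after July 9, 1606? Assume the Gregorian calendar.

Jul 9, 1606 → Jul 9, 1607: 365 days.
Jul 9, 1607 → Jul 9, 1608: 366 days (Feb 29, 1608 is in that span).
Jul 9, 1608 → Jul 9, 1609: 365 days.
Jul 9, 1609 → Jul 9, 1610: 365 days.
Jul 9, 1610 → Jul 9, 1611: 365 days.
Jul 9, 1611 → Jul 9, 1612: 366 days (Feb 29, 1612 is in that span).
Jul 9, 1612 → Jul 9, 1613: 365 days.
Jul 9, 1613 → Jul 9, 1614: 365 days.
Jul 9, 1614 → Jul 9, 1615: 365 days.
Jul 9, 1615 → Jul 9, 1616: 366 days (Feb 29, 1616 is in that span).
Jul 9, 1616 → Jul 9, 1617: 365 days.
Jul 9, 1617 → Aug 9, 1617: 31 days (July has 31).
Aug 9, 1617 → Sep 9, 1617: 31 days (August has 31).
Sep 9, 1617 → Oct 9, 1617: 30 days (September has 30).
Oct 9, 1617 → Nov 9, 1617: 31 days (October has 31).
Nov 9, 1617 → Dec 9, 1617: 30 days (November has 30).
Dec 9, 1617 → Jan 9, 1618: 31 days (December has 31).
Jan 9, 1618 → Feb 9, 1618: 31 days (January has 31).
Feb 9, 1618 → Mar 9, 1618: 28 days (February has 28).
Mar 9, 1618 → Apr 8, 1618: 30 days.
Total: 4291 days.

4291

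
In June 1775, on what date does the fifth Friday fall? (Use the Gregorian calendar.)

June 30, 1775

June 1, 1775 is a Thursday.
The first Friday is therefore June 2 (1 days later).
The fifth Friday is 2 + 4×7 = June 30.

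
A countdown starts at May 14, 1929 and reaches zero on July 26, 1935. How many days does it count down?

2264

May 14, 1929 → May 14, 1930: 365 days.
May 14, 1930 → May 14, 1931: 365 days.
May 14, 1931 → May 14, 1932: 366 days (Feb 29, 1932 is in that span).
May 14, 1932 → May 14, 1933: 365 days.
May 14, 1933 → May 14, 1934: 365 days.
May 14, 1934 → May 14, 1935: 365 days.
May 14, 1935 → Jun 14, 1935: 31 days (May has 31).
Jun 14, 1935 → Jul 14, 1935: 30 days (June has 30).
Jul 14, 1935 → Jul 26, 1935: 12 days.
Total: 2264 days.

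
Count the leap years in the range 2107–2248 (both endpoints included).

Multiples of 4 in [2107,2248]: 36.
Of those, multiples of 100: 1 (not leap unless ÷400).
Multiples of 400: 0.
Leap years = 36 − 1 + 0 = 35.

35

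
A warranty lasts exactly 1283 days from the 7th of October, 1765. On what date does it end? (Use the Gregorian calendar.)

April 12, 1769

+365 (one year) → Oct 7, 1766 (918 left).
+365 (one year) → Oct 7, 1767 (553 left).
+366 (one year; includes Feb 29, 1768) → Oct 7, 1768 (187 left).
Oct has 31 days: +25 → Nov 1, 1768 (162 left).
Nov has 30 days: +30 → Dec 1, 1768 (132 left).
Dec has 31 days: +31 → Jan 1, 1769 (101 left).
Jan has 31 days: +31 → Feb 1, 1769 (70 left).
Feb has 28 days: +28 → Mar 1, 1769 (42 left).
Mar has 31 days: +31 → Apr 1, 1769 (11 left).
+11 → Apr 12, 1769.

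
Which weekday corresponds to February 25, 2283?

Sunday

Doomsday rule: the anchor day for the 2200s is Friday. For year 83: 83÷12 = 6 r 11, and 11÷4 = 2, so 6+11+2 = 19.
Friday + 19 ≡ Wednesday — that's 2283's doomsday.
In February the doomsday date is Feb 28 (2283 is not a leap year).
Feb 25 is 3 days before Feb 28; 3 mod 7 = 3, so Wednesday − 3 = Sunday.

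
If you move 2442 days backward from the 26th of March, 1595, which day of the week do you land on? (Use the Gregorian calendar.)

Monday

First find the weekday of Mar 26, 1595. Doomsday rule: the anchor day for the 1500s is Wednesday. For year 95: 95÷12 = 7 r 11, and 11÷4 = 2, so 7+11+2 = 20.
Wednesday + 20 ≡ Tuesday — that's 1595's doomsday.
In March the doomsday date is Mar 14.
Mar 26 is 12 days after Mar 14; 12 mod 7 = 5, so Tuesday + 5 = Sunday.
2442 mod 7 = 6, so 2442 days before a Sunday is Sunday − 6 = Monday.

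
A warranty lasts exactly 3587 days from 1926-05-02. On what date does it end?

+365 (one year) → May 2, 1927 (3222 left).
+366 (one year; includes Feb 29, 1928) → May 2, 1928 (2856 left).
+365 (one year) → May 2, 1929 (2491 left).
+365 (one year) → May 2, 1930 (2126 left).
+365 (one year) → May 2, 1931 (1761 left).
+366 (one year; includes Feb 29, 1932) → May 2, 1932 (1395 left).
+365 (one year) → May 2, 1933 (1030 left).
+365 (one year) → May 2, 1934 (665 left).
+365 (one year) → May 2, 1935 (300 left).
May has 31 days: +30 → Jun 1, 1935 (270 left).
Jun has 30 days: +30 → Jul 1, 1935 (240 left).
Jul has 31 days: +31 → Aug 1, 1935 (209 left).
Aug has 31 days: +31 → Sep 1, 1935 (178 left).
Sep has 30 days: +30 → Oct 1, 1935 (148 left).
Oct has 31 days: +31 → Nov 1, 1935 (117 left).
Nov has 30 days: +30 → Dec 1, 1935 (87 left).
Dec has 31 days: +31 → Jan 1, 1936 (56 left).
Jan has 31 days: +31 → Feb 1, 1936 (25 left).
+25 → Feb 26, 1936.

February 26, 1936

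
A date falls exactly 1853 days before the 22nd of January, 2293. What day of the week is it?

First find the weekday of Jan 22, 2293. Doomsday rule: the anchor day for the 2200s is Friday. For year 93: 93÷12 = 7 r 9, and 9÷4 = 2, so 7+9+2 = 18.
Friday + 18 ≡ Tuesday — that's 2293's doomsday.
In January the doomsday date is Jan 3 (2293 is not a leap year).
Jan 22 is 19 days after Jan 3; 19 mod 7 = 5, so Tuesday + 5 = Sunday.
1853 mod 7 = 5, so 1853 days before a Sunday is Sunday − 5 = Tuesday.

Tuesday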